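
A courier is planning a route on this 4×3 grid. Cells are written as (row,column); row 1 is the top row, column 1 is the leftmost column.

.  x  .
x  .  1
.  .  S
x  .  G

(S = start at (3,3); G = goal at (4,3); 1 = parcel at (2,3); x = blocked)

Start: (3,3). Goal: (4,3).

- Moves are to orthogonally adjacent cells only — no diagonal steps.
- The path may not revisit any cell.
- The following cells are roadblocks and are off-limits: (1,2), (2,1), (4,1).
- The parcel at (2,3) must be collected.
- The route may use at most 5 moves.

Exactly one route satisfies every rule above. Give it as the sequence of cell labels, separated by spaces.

(3,3) (2,3) (2,2) (3,2) (4,2) (4,3)

The 5-move cap with required stops at (2,3) leaves no slack for detours.
Route from (3,3): up to (2,3), left to (2,2), 2× down (reaching (4,2)), right to (4,3) — 5 moves in all.
Check: all required cells visited; 5 ≤ 5 moves.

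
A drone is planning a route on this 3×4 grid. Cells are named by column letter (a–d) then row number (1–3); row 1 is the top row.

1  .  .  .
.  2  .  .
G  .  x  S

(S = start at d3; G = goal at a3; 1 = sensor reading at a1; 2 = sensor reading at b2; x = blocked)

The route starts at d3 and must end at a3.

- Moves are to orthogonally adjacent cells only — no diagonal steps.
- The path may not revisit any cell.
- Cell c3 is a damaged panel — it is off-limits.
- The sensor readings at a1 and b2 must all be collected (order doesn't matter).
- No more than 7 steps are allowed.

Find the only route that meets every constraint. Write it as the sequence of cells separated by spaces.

d3 d2 c2 b2 b1 a1 a2 a3

Any route must reach a1 and b2 and still end at a3 within 7 moves, so the order of the required stops is forced.
Route from d3: up 1 to d2, left 2 to b2, up 1 to b1, left 1 to a1, down 2 to a3 — 7 moves in all.
Check: all required cells visited; 7 ≤ 7 moves.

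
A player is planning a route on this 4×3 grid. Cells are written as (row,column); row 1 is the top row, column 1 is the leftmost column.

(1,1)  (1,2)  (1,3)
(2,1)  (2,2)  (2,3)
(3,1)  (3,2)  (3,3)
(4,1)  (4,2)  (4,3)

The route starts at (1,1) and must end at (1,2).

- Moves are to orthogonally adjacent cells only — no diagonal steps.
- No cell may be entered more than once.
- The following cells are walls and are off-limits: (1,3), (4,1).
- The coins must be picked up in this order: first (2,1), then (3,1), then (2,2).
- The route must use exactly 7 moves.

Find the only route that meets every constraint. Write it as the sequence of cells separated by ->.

The waypoints must appear in the order (2,1), (3,1), (2,2), with no cell reused.
Route from (1,1): down 2 to (3,1), right 2 to (3,3), up 1 to (2,3), left 1 to (2,2), up 1 to (1,2) — 7 moves in all.
Check: order respected ((2,1) at step 1, (3,1) at step 2, (2,2) at step 6); 7 moves as required.

(1,1) -> (2,1) -> (3,1) -> (3,2) -> (3,3) -> (2,3) -> (2,2) -> (1,2)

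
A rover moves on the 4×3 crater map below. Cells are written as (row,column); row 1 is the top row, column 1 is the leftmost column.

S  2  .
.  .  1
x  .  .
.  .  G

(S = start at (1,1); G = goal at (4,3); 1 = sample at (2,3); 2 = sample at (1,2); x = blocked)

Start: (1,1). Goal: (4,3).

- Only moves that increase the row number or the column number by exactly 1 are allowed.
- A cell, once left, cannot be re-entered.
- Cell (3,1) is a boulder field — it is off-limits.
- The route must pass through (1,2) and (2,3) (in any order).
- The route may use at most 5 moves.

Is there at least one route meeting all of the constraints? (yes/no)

yes

One route that works: (1,1) → (1,2) → (2,2) → (2,3) → (3,3) → (4,3).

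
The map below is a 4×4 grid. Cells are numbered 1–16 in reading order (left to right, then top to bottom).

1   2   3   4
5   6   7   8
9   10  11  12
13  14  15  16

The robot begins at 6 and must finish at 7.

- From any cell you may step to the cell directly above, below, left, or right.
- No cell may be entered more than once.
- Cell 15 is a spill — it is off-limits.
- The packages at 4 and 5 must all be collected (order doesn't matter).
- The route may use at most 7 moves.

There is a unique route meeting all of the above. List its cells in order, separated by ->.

6 -> 5 -> 1 -> 2 -> 3 -> 4 -> 8 -> 7

The budget equals the shortest possible length, so every move has to be on a shortest route through the required cells.
Route from 6: left 1 to 5, up 1 to 1, right 3 to 4, down 1 to 8, left 1 to 7 — 7 moves in all.
Check: all required cells visited; 7 ≤ 7 moves.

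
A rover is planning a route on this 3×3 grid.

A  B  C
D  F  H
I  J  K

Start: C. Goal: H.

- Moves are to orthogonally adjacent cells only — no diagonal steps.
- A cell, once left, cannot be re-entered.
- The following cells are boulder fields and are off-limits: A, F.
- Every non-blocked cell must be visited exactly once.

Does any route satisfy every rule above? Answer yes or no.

no

Cell B has only one open neighbour but is neither the start nor the goal, so a Hamiltonian route would have to both enter and leave it through the same neighbour — impossible without revisiting.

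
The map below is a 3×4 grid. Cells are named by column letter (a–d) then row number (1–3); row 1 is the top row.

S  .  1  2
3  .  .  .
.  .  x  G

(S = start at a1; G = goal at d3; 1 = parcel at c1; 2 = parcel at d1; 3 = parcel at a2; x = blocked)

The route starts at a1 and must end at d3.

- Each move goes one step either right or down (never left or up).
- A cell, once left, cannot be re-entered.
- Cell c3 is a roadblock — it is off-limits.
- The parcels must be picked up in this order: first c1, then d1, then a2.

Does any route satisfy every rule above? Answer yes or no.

no

a2 lies to the left of d1, so going from d1 to a2 would need a leftward move — but moves only go right/down, so d1 cannot be visited before a2.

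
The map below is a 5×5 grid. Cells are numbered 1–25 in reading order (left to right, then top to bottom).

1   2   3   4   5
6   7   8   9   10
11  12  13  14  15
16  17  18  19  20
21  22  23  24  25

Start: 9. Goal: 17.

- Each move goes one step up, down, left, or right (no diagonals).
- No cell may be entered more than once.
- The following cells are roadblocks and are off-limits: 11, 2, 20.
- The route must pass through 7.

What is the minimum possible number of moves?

Any route passes through 7 somewhere between 9 and 17. Summing Manhattan distances along the two legs (9 → 7 → 17) gives a lower bound of 2 + 2 = 4 moves.
A route of 4 moves achieves this: 9 → 8 → 7 → 12 → 17.
Since 4 matches the lower bound, it is optimal.

4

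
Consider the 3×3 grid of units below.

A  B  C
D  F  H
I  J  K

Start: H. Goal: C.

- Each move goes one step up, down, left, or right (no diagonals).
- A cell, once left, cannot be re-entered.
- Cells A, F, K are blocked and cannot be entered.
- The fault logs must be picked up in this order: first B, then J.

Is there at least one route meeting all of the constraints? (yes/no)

no

The blocked cells wall J off from H completely — no sequence of moves reaches it at all, so no route can satisfy the rules.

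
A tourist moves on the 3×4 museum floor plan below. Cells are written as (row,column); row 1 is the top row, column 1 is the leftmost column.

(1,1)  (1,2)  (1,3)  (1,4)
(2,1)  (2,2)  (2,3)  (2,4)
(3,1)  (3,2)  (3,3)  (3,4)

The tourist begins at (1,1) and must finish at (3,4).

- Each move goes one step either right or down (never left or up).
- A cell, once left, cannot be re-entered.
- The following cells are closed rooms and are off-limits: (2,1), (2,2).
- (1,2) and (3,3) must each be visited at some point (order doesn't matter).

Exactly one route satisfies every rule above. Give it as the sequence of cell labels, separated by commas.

(1,1), (1,2), (1,3), (2,3), (3,3), (3,4)

Moves only go right or down, so the column and row indices never decrease.
Route from (1,1): 2× right (reaching (1,3)), 2× down (reaching (3,3)), right to (3,4) — 5 moves in all.
Check: all required cells visited.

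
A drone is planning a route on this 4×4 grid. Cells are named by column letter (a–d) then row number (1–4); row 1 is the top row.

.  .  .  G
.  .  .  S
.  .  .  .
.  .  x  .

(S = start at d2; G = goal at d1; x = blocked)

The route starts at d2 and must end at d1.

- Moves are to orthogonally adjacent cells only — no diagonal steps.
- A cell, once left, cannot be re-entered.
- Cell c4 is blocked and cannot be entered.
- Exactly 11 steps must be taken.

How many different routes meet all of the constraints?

Need simple routes of exactly 11 moves from d2 to d1 (Manhattan distance 1, so 5 moves are spent on a detour and 5 undoing it).
Enumerating: d2 d3 c3 c2 b2 b3 a3 a2 a1 b1 c1 d1 | d2 d3 c3 b3 b4 a4 a3 a2 a1 b1 c1 d1 | d2 d3 c3 b3 b4 a4 a3 a2 b2 b1 c1 d1 | d2 d3 c3 b3 b4 a4 a3 a2 b2 c2 c1 d1 | d2 d3 c3 b3 a3 a2 a1 b1 b2 c2 c1 d1 | d2 c2 c3 b3 b4 a4 a3 a2 a1 b1 c1 d1 | d2 c2 c3 b3 b4 a4 a3 a2 b2 b1 c1 d1 | d2 c2 b2 b3 b4 a4 a3 a2 a1 b1 c1 d1.
That gives 8 routes.

8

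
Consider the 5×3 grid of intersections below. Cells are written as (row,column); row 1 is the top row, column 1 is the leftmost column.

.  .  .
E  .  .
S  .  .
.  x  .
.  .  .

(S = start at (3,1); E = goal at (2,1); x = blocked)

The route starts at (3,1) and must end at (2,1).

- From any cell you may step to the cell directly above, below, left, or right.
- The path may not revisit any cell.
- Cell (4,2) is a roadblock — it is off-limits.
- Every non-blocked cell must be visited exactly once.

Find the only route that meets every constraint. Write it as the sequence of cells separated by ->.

(3,1) -> (4,1) -> (5,1) -> (5,2) -> (5,3) -> (4,3) -> (3,3) -> (3,2) -> (2,2) -> (2,3) -> (1,3) -> (1,2) -> (1,1) -> (2,1)

Need to visit all 14 open cells exactly once, starting at (3,1) and ending at (2,1).
Cell (4,1) has only two open neighbours ((3,1) and (5,1)), so the path must pass straight through it: one of those is the cell it's entered from and the other is where it exits.
Route from (3,1): 2× down (reaching (5,1)), 2× right (reaching (5,3)), 2× up (reaching (3,3)), left to (3,2), up to (2,2), right to (2,3), up to (1,3), 2× left (reaching (1,1)), down to (2,1) — 13 moves in all.
Check: all 14 open cells covered.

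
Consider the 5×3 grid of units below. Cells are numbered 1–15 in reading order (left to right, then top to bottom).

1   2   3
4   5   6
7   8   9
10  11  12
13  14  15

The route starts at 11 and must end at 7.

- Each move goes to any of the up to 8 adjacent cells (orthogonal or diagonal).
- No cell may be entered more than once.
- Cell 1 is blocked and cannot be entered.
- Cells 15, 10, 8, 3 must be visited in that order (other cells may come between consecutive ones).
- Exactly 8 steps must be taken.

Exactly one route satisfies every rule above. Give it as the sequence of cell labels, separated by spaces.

11 15 14 10 8 6 3 5 7

The waypoints must appear in the order 15, 10, 8, 3, with no cell reused.
Route from 11: down-right to 15, left to 14, up-left to 10, 2× up-right (reaching 6), up to 3, 2× down-left (reaching 7) — 8 moves in all.
Check: order respected (15 at step 1, 10 at step 3, 8 at step 4, 3 at step 6); 8 moves as required.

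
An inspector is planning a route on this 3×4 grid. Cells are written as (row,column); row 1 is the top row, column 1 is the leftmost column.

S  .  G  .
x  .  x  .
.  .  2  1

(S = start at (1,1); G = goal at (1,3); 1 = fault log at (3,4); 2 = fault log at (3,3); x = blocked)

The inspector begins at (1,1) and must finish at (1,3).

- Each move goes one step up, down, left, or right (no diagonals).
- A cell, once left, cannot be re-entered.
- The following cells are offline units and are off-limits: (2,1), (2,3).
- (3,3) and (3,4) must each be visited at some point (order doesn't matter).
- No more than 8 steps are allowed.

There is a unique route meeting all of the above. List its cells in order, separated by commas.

The 8-move cap with required stops at (3,3), (3,4) leaves no slack for detours.
Route from (1,1): right to (1,2), 2× down (reaching (3,2)), 2× right (reaching (3,4)), 2× up (reaching (1,4)), left to (1,3) — 8 moves in all.
Check: all required cells visited; 8 ≤ 8 moves.

(1,1), (1,2), (2,2), (3,2), (3,3), (3,4), (2,4), (1,4), (1,3)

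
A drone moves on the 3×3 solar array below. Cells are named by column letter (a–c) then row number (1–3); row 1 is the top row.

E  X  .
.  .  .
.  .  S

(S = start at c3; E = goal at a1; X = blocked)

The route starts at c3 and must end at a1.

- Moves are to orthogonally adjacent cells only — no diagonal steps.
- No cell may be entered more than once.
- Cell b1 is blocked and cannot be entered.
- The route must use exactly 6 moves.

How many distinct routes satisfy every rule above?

Need simple routes of exactly 6 moves from c3 to a1 (Manhattan distance 4, so 1 moves are spent on a detour and 1 undoing it).
Enumerating: c3 c2 b2 b3 a3 a2 a1.
That gives 1 route.

1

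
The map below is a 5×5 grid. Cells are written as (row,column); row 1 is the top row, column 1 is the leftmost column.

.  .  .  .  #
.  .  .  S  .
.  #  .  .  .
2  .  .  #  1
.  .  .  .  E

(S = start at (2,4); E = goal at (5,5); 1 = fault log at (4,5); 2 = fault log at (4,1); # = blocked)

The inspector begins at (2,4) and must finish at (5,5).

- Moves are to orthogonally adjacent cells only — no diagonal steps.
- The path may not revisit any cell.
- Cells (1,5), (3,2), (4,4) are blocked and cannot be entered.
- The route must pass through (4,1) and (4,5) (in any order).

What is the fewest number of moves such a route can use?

Any route passes through (4,1) and (4,5) in some order between (2,4) and (5,5). Summing Manhattan distances along each leg and taking the cheapest ordering ((2,4) → (4,1) → (4,5) → (5,5)) gives a lower bound of 5 + 4 + 1 = 10 moves.
That bound ignores the blocked cells. Measuring each leg by the fewest moves that actually steer around them ((2,4)→(4,1): 5; (4,1)→(4,5): 6; (4,5)→(5,5): 1) raises the lower bound to 12.
A route of 12 moves exists: (2,4) → (2,3) → (2,2) → (2,1) → (3,1) → (4,1) → (4,2) → (4,3) → (3,3) → (3,4) → (3,5) → (4,5) → (5,5).
Since 12 matches that lower bound, it is optimal.

12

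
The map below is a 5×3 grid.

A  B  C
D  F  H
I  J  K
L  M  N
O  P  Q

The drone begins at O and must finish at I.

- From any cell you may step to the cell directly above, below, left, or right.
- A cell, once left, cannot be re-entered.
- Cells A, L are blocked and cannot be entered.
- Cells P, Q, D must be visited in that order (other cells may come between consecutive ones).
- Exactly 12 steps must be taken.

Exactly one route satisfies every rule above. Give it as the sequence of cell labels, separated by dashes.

O - P - Q - N - M - J - K - H - C - B - F - D - I

The waypoints must appear in the order P, Q, D, with no cell reused.
Route from O: 2× right (reaching Q), up to N, left to M, up to J, right to K, 2× up (reaching C), left to B, down to F, left to D, down to I — 12 moves in all.
Check: order respected (P at step 1, Q at step 2, D at step 11); 12 moves as required.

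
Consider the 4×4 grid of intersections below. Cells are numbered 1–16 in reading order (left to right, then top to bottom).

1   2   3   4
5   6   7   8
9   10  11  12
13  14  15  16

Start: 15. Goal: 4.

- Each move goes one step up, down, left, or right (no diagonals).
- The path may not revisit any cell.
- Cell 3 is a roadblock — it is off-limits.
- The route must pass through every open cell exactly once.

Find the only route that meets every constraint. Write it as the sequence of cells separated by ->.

Need to visit all 15 open cells exactly once, starting at 15 and ending at 4.
Route from 15: right 1 to 16, up 1 to 12, left 2 to 10, down 1 to 14, left 1 to 13, up 3 to 1, right 1 to 2, down 1 to 6, right 2 to 8, up 1 to 4 — 14 moves in all.
Check: all 15 open cells covered.

15 -> 16 -> 12 -> 11 -> 10 -> 14 -> 13 -> 9 -> 5 -> 1 -> 2 -> 6 -> 7 -> 8 -> 4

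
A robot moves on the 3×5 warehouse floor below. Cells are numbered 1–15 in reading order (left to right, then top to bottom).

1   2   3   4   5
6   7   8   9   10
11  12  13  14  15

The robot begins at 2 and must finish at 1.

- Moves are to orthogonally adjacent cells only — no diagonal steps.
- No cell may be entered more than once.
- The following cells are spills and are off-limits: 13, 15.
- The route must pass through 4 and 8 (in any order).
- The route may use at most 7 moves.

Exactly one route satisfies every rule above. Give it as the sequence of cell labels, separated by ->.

The budget equals the shortest possible length, so every move has to be on a shortest route through the required cells.
Route from 2: right 2 to 4, down 1 to 9, left 3 to 6, up 1 to 1 — 7 moves in all.
Check: all required cells visited; 7 ≤ 7 moves.

2 -> 3 -> 4 -> 9 -> 8 -> 7 -> 6 -> 1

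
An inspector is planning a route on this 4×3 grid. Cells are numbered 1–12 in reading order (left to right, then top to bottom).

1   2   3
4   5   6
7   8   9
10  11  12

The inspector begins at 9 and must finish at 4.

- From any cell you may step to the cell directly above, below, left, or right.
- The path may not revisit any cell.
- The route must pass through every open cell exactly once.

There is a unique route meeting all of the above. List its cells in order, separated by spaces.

Need to visit all 12 open cells exactly once, starting at 9 and ending at 4.
Route from 9: down to 12, 2× left (reaching 10), up to 7, right to 8, up to 5, right to 6, up to 3, 2× left (reaching 1), down to 4 — 11 moves in all.
Check: all 12 open cells covered.

9 12 11 10 7 8 5 6 3 2 1 4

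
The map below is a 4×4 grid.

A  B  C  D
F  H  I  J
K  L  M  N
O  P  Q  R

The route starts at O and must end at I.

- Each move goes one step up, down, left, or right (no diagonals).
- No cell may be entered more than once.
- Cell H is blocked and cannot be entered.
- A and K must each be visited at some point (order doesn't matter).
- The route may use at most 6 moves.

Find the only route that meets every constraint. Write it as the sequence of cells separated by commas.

The 6-move cap with required stops at A, K leaves no slack for detours.
Route from O: up 3 to A, right 2 to C, down 1 to I — 6 moves in all.
Check: all required cells visited; 6 ≤ 6 moves.

O, K, F, A, B, C, I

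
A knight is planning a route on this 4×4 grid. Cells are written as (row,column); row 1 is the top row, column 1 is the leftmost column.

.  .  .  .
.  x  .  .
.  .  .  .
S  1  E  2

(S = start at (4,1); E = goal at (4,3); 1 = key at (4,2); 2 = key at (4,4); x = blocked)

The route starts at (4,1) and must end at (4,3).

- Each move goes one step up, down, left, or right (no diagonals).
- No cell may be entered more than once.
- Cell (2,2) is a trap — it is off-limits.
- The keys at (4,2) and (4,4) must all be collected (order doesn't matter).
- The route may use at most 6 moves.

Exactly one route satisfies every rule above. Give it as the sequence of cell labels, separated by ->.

(4,1) -> (4,2) -> (3,2) -> (3,3) -> (3,4) -> (4,4) -> (4,3)

Any route must reach (4,2) and (4,4) and still end at (4,3) within 6 moves, so the order of the required stops is forced.
Route from (4,1): right 1 to (4,2), up 1 to (3,2), right 2 to (3,4), down 1 to (4,4), left 1 to (4,3) — 6 moves in all.
Check: all required cells visited; 6 ≤ 6 moves.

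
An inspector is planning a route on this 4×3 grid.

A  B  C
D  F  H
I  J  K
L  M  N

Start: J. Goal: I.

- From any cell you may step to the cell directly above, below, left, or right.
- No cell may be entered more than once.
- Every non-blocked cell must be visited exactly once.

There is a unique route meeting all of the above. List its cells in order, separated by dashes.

Need to visit all 12 open cells exactly once, starting at J and ending at I.
Route from J: up 1 to F, left 1 to D, up 1 to A, right 2 to C, down 3 to N, left 2 to L, up 1 to I — 11 moves in all.
Check: all 12 open cells covered.

J - F - D - A - B - C - H - K - N - M - L - I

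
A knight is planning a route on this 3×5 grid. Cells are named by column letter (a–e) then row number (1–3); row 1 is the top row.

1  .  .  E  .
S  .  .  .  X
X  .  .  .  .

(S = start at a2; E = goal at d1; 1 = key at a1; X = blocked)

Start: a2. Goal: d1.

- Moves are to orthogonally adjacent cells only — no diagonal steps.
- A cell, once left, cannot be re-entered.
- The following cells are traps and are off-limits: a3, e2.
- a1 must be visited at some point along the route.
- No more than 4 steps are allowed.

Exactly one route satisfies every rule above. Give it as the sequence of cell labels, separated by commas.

a2, a1, b1, c1, d1

The 4-move cap with required stops at a1 leaves no slack for detours.
Route from a2: up 1 to a1, right 3 to d1 — 4 moves in all.
Check: all required cells visited; 4 ≤ 4 moves.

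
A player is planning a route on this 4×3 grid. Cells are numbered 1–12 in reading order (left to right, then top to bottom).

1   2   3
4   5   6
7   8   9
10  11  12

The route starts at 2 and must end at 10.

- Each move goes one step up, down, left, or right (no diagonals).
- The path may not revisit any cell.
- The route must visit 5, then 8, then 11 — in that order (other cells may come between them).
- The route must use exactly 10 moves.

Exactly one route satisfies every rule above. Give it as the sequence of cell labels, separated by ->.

2 -> 3 -> 6 -> 5 -> 4 -> 7 -> 8 -> 9 -> 12 -> 11 -> 10

The waypoints must appear in the order 5, 8, 11, with no cell reused.
Route from 2: right 1 to 3, down 1 to 6, left 2 to 4, down 1 to 7, right 2 to 9, down 1 to 12, left 2 to 10 — 10 moves in all.
Check: order respected (5 at step 3, 8 at step 6, 11 at step 9); 10 moves as required.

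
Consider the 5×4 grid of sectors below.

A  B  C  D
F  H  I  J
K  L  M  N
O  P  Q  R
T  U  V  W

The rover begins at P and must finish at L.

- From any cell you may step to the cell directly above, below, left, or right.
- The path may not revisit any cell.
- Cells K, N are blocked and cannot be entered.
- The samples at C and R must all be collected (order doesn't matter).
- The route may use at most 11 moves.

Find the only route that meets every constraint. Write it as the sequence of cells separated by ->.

Any route must reach C and R and still end at L within 11 moves, so the order of the required stops is forced.
Route from P: down 1 to U, right 2 to W, up 1 to R, left 1 to Q, up 3 to C, left 1 to B, down 2 to L — 11 moves in all.
Check: all required cells visited; 11 ≤ 11 moves.

P -> U -> V -> W -> R -> Q -> M -> I -> C -> B -> H -> L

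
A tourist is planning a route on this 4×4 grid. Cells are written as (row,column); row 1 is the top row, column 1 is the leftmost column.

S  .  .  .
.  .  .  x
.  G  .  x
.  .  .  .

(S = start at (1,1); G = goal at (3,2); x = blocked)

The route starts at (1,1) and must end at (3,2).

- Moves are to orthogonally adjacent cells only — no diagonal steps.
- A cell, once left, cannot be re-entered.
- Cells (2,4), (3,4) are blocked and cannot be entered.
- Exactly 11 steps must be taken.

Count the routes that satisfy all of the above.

4

Need simple routes of exactly 11 moves from (1,1) to (3,2) (Manhattan distance 3, so 4 moves are spent on a detour and 4 undoing it).
Enumerating: (1,1) (2,1) (3,1) (4,1) (4,2) (4,3) (3,3) (2,3) (1,3) (1,2) (2,2) (3,2) | (1,1) (2,1) (2,2) (1,2) (1,3) (2,3) (3,3) (4,3) (4,2) (4,1) (3,1) (3,2) | (1,1) (1,2) (1,3) (2,3) (3,3) (4,3) (4,2) (4,1) (3,1) (2,1) (2,2) (3,2) | (1,1) (1,2) (1,3) (2,3) (2,2) (2,1) (3,1) (4,1) (4,2) (4,3) (3,3) (3,2).
That gives 4 routes.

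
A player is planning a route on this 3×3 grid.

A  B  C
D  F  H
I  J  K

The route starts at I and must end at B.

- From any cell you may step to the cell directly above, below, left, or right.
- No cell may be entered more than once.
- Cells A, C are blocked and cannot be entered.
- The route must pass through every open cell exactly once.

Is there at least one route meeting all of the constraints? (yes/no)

no

Colour the cells like a checkerboard: each orthogonal step flips colour, so a Hamiltonian route alternates colours. Here there are 3 cells of one colour and 4 of the other, with start on the opposite colour to the goal — the counts and endpoints can't be arranged into an alternating sequence of length 7, so no Hamiltonian route exists.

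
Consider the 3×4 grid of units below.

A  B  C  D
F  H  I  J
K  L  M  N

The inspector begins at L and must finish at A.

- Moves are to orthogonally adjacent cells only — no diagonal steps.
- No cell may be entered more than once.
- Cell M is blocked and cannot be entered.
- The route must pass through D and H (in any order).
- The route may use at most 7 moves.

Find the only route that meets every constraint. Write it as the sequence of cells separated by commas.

L, H, I, J, D, C, B, A

Any route must reach D and H and still end at A within 7 moves, so the order of the required stops is forced.
Route from L: up 1 to H, right 2 to J, up 1 to D, left 3 to A — 7 moves in all.
Check: all required cells visited; 7 ≤ 7 moves.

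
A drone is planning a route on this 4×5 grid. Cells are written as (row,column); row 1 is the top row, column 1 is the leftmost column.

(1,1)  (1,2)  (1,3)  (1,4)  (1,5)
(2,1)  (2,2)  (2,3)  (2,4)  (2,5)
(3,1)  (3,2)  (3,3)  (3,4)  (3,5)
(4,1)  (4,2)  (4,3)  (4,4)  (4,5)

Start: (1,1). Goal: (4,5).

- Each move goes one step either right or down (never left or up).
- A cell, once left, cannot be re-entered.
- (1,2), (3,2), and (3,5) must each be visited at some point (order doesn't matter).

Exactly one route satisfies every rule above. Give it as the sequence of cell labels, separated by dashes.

Moves only go right or down, so the column and row indices never decrease.
Route from (1,1): right to (1,2), 2× down (reaching (3,2)), 3× right (reaching (3,5)), down to (4,5) — 7 moves in all.
Check: all required cells visited.

(1,1) - (1,2) - (2,2) - (3,2) - (3,3) - (3,4) - (3,5) - (4,5)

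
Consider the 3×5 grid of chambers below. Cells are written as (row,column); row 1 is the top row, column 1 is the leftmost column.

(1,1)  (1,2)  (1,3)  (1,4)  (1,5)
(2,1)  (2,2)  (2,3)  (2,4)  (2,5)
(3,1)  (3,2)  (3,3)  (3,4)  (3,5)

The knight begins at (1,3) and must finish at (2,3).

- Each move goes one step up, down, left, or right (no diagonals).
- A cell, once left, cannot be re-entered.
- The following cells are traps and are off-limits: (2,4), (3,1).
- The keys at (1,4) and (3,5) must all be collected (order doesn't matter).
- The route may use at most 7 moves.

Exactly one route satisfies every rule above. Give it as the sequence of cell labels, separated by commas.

(1,3), (1,4), (1,5), (2,5), (3,5), (3,4), (3,3), (2,3)

Any route must reach (1,4) and (3,5) and still end at (2,3) within 7 moves, so the order of the required stops is forced.
Route from (1,3): 2× right (reaching (1,5)), 2× down (reaching (3,5)), 2× left (reaching (3,3)), up to (2,3) — 7 moves in all.
Check: all required cells visited; 7 ≤ 7 moves.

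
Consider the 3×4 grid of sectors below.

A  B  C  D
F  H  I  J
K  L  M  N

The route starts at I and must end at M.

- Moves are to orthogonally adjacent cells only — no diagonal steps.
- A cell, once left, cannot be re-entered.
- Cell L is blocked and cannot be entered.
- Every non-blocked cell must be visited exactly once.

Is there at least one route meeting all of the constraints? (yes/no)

no

Cell K has only one open neighbour but is neither the start nor the goal, so a Hamiltonian route would have to both enter and leave it through the same neighbour — impossible without revisiting.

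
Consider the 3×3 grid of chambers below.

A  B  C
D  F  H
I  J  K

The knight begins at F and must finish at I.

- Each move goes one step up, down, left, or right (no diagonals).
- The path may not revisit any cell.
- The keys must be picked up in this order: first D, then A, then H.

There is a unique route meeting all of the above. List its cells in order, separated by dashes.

The waypoints must appear in the order D, A, H, with no cell reused.
Route from F: left 1 to D, up 1 to A, right 2 to C, down 2 to K, left 2 to I — 8 moves in all.
Check: order respected (D at step 1, A at step 2, H at step 5).

F - D - A - B - C - H - K - J - I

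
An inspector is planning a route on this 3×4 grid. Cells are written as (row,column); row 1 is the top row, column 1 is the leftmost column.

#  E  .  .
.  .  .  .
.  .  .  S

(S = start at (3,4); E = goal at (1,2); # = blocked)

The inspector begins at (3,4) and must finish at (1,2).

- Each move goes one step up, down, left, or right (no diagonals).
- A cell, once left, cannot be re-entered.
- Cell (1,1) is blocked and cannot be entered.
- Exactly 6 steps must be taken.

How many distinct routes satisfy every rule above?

Need simple routes of exactly 6 moves from (3,4) to (1,2) (Manhattan distance 4, so 1 moves are spent on a detour and 1 undoing it).
Enumerating: (3,4) (2,4) (1,4) (1,3) (2,3) (2,2) (1,2) | (3,4) (2,4) (2,3) (3,3) (3,2) (2,2) (1,2) | (3,4) (3,3) (2,3) (2,4) (1,4) (1,3) (1,2) | (3,4) (3,3) (3,2) (2,2) (2,3) (1,3) (1,2) | (3,4) (3,3) (3,2) (3,1) (2,1) (2,2) (1,2).
That gives 5 routes.

5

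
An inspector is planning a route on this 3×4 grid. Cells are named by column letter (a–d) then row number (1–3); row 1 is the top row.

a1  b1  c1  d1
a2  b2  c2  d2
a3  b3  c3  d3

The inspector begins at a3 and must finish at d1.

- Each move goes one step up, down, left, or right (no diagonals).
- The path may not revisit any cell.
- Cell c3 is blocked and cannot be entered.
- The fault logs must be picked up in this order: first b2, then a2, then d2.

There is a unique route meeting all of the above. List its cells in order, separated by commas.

a3, b3, b2, a2, a1, b1, c1, c2, d2, d1

The waypoints must appear in the order b2, a2, d2, with no cell reused.
Route from a3: right 1 to b3, up 1 to b2, left 1 to a2, up 1 to a1, right 2 to c1, down 1 to c2, right 1 to d2, up 1 to d1 — 9 moves in all.
Check: order respected (b2 at step 2, a2 at step 3, d2 at step 8).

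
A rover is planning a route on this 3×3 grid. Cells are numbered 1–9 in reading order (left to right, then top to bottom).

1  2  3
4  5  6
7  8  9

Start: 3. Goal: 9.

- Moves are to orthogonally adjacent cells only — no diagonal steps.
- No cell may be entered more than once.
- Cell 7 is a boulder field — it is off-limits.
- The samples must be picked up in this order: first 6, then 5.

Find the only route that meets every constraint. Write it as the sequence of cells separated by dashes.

3 - 6 - 5 - 8 - 9

The waypoints must appear in the order 6, 5, with no cell reused.
Route from 3: down 1 to 6, left 1 to 5, down 1 to 8, right 1 to 9 — 4 moves in all.
Check: order respected (6 at step 1, 5 at step 2).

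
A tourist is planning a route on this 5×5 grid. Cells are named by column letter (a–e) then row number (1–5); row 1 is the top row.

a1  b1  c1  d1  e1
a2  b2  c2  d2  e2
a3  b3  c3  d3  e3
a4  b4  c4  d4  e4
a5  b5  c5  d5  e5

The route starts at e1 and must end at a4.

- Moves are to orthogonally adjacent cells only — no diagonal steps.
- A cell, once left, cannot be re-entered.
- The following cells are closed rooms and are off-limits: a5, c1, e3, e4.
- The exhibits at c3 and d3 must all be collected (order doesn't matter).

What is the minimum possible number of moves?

Any route passes through c3 and d3 in some order between e1 and a4. Summing Manhattan distances along each leg and taking the cheapest ordering (e1 → d3 → c3 → a4) gives a lower bound of 3 + 1 + 3 = 7 moves.
A route of 7 moves achieves this: e1 → e2 → d2 → d3 → c3 → c4 → b4 → a4.
Since 7 matches the lower bound, it is optimal.

7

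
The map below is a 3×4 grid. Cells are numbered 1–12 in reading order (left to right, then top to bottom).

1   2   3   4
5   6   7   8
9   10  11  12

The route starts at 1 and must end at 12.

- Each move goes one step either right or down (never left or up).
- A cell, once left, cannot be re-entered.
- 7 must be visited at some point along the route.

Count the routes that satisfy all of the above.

A right/down-only route from 1 to 12 makes exactly 2 down-moves and 3 right-moves in some order.
With no other constraints that would be C(5,2) = 10 routes.
Split at 7 and multiply the segment counts: 1→7: 3; 7→12: 2; product = 6.
That gives 6 routes.

6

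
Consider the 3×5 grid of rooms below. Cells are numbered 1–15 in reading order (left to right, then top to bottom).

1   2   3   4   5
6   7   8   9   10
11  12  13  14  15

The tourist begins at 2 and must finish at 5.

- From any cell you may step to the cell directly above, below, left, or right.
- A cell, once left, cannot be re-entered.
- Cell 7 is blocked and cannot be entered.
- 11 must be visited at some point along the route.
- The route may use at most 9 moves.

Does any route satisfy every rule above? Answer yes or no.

yes

One route that works: 2 → 1 → 6 → 11 → 12 → 13 → 8 → 3 → 4 → 5.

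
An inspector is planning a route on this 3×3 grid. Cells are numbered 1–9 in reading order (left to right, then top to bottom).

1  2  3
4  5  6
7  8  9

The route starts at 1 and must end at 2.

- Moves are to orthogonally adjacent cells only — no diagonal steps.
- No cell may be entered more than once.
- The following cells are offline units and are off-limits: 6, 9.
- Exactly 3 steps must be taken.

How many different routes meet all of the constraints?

Need simple routes of exactly 3 moves from 1 to 2 (Manhattan distance 1, so 1 moves are spent on a detour and 1 undoing it).
Enumerating: 1 4 5 2.
That gives 1 route.

1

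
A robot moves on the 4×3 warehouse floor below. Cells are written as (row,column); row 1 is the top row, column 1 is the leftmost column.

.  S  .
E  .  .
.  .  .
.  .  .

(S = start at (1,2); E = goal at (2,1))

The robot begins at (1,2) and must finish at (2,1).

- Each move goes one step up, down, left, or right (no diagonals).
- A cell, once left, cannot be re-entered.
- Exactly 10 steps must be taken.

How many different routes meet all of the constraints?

Need simple routes of exactly 10 moves from (1,2) to (2,1) (Manhattan distance 2, so 4 moves are spent on a detour and 4 undoing it).
Enumerating: (1,2) (1,3) (2,3) (3,3) (4,3) (4,2) (4,1) (3,1) (3,2) (2,2) (2,1) | (1,2) (1,3) (2,3) (2,2) (3,2) (3,3) (4,3) (4,2) (4,1) (3,1) (2,1).
That gives 2 routes.

2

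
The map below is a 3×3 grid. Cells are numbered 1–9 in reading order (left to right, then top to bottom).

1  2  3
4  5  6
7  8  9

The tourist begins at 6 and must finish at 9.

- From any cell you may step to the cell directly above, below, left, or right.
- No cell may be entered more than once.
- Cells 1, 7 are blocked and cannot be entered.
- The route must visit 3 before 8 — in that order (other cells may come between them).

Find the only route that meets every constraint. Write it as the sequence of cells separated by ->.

The waypoints must appear in the order 3, 8, with no cell reused.
Route from 6: up to 3, left to 2, 2× down (reaching 8), right to 9 — 5 moves in all.
Check: order respected (3 at step 1, 8 at step 4).

6 -> 3 -> 2 -> 5 -> 8 -> 9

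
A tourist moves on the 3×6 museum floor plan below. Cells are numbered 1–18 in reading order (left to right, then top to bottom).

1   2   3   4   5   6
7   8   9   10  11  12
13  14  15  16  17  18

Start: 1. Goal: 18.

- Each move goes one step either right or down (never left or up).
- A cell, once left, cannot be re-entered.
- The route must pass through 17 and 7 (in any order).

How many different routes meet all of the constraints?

5

A right/down-only route from 1 to 18 makes exactly 2 down-moves and 5 right-moves in some order.
With no other constraints that would be C(7,2) = 21 routes.
A monotone route can only reach the required cells in the order 7, 17, so split there and multiply the segment counts: 1→7: 1; 7→17: 5; 17→18: 1; product = 5.
That gives 5 routes.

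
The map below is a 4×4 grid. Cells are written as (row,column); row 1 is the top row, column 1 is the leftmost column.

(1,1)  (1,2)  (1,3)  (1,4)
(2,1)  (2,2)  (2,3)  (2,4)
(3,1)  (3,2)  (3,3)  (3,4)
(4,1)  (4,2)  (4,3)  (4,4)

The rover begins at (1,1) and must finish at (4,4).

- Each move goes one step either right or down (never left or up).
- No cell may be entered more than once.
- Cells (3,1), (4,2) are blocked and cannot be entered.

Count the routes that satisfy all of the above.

14

A right/down-only route from (1,1) to (4,4) makes exactly 3 down-moves and 3 right-moves in some order.
With no other constraints that would be C(6,3) = 20 routes.
Subtract routes through each blocked cell (inclusion–exclusion for overlaps): − through (3,1): 4 − through (4,2): 4 + through (3,1)&(4,2): 2 → 14.
That gives 14 routes.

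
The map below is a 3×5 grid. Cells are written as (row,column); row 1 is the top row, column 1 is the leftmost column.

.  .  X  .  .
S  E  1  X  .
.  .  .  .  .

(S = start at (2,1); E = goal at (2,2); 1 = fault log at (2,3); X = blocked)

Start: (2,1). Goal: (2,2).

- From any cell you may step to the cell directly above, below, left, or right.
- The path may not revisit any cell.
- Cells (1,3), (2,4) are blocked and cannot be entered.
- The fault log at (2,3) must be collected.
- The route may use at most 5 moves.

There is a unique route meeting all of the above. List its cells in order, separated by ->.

(2,1) -> (3,1) -> (3,2) -> (3,3) -> (2,3) -> (2,2)

The 5-move cap with required stops at (2,3) leaves no slack for detours.
Route from (2,1): down to (3,1), 2× right (reaching (3,3)), up to (2,3), left to (2,2) — 5 moves in all.
Check: all required cells visited; 5 ≤ 5 moves.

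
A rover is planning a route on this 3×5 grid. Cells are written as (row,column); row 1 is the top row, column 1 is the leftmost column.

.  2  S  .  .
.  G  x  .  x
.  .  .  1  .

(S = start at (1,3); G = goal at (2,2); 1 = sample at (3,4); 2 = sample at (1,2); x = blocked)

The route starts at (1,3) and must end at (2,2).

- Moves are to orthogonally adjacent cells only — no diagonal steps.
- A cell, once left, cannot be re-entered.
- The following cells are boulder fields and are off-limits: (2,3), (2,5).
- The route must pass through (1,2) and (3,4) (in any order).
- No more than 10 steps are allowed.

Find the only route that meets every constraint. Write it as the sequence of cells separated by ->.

(1,3) -> (1,4) -> (2,4) -> (3,4) -> (3,3) -> (3,2) -> (3,1) -> (2,1) -> (1,1) -> (1,2) -> (2,2)

The budget equals the shortest possible length, so every move has to be on a shortest route through the required cells.
Route from (1,3): right 1 to (1,4), down 2 to (3,4), left 3 to (3,1), up 2 to (1,1), right 1 to (1,2), down 1 to (2,2) — 10 moves in all.
Check: all required cells visited; 10 ≤ 10 moves.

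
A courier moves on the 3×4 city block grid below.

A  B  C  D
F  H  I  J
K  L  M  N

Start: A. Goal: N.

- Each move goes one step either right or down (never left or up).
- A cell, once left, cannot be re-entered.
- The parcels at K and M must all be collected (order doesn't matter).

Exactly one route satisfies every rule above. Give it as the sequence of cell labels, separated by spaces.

Moves only go right or down, so the column and row indices never decrease.
Route from A: 2× down (reaching K), 3× right (reaching N) — 5 moves in all.
Check: all required cells visited.

A F K L M N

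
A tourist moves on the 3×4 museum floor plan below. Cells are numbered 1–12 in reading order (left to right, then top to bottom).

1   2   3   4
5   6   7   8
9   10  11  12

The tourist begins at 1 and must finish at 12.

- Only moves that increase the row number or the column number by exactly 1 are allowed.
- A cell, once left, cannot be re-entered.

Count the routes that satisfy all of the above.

10

A right/down-only route from 1 to 12 makes exactly 2 down-moves and 3 right-moves in some order.
With no other constraints that would be C(5,2) = 10 routes.
That gives 10 routes.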